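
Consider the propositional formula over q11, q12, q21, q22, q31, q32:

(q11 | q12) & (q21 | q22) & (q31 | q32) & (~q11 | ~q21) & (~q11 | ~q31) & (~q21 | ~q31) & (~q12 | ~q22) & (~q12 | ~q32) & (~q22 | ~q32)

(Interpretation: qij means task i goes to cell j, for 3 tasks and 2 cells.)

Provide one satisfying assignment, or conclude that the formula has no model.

Try q11 = 1.
From the singleton clause (~q21), q21 = 0.
From the singleton clause (q22), q22 = 1.
From the singleton clause (~q31), q31 = 0.
From the singleton clause (q32), q32 = 1.
Now (~q32) is unsatisfied and unit — conflict.
Backtrack on q11: now try q11 = 0.
From the singleton clause (q12), q12 = 1.
From the singleton clause (~q22), q22 = 0.
From the singleton clause (q21), q21 = 1.
From the singleton clause (~q31), q31 = 0.
From the singleton clause (q32), q32 = 1.
Now (~q32) is unsatisfied and unit — conflict.
Either choice for q11 ends in contradiction.

UNSATISFIABLE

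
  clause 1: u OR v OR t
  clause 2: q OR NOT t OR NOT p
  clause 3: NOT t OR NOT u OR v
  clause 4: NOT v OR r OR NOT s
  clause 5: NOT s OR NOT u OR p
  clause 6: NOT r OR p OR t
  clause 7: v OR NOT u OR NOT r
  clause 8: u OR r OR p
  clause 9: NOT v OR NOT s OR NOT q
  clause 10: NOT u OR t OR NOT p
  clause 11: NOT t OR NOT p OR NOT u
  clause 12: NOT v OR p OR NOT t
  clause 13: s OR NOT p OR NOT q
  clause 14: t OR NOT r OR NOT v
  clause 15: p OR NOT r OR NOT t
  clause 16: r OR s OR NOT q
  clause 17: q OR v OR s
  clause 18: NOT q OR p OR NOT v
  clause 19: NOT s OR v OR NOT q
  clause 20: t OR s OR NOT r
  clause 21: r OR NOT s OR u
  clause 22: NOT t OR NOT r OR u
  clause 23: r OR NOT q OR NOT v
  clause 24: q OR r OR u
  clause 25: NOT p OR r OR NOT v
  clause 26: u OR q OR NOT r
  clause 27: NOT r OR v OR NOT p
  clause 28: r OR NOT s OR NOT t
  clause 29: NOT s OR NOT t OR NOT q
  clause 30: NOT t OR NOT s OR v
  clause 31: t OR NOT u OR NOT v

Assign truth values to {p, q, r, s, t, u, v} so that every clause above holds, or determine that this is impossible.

UNSATISFIABLE

Case u = true:
Case t = false:
From the singleton clause (NOT p), p = false.
From the singleton clause (NOT s), s = false.
From the singleton clause (NOT r), r = false.
From the singleton clause (NOT q), q = false.
From the singleton clause (v), v = true.
Now (NOT v) is unsatisfied and unit — conflict.
Undo t and try t = true.
From the singleton clause (v), v = true.
From the singleton clause (NOT p), p = false.
Now (p) is unsatisfied and unit — conflict.
Neither t = true nor t = false works.
Undo u and try u = false.
Case v = true:
Case r = true:
From the singleton clause (t), t = true.
Now (NOT t) is unsatisfied and unit — conflict.
Undo r and try r = false.
From the singleton clause (NOT s), s = false.
From the singleton clause (p), p = true.
Now (NOT p) is unsatisfied and unit — conflict.
Neither r = true nor r = false works.
Undo v and try v = false.
From the singleton clause (t), t = true.
From the singleton clause (NOT r), r = false.
From the singleton clause (p), p = true.
From the singleton clause (q), q = true.
From the singleton clause (s), s = true.
Now (NOT s) is unsatisfied and unit — conflict.
Neither v = true nor v = false works.
Neither u = true nor u = false works.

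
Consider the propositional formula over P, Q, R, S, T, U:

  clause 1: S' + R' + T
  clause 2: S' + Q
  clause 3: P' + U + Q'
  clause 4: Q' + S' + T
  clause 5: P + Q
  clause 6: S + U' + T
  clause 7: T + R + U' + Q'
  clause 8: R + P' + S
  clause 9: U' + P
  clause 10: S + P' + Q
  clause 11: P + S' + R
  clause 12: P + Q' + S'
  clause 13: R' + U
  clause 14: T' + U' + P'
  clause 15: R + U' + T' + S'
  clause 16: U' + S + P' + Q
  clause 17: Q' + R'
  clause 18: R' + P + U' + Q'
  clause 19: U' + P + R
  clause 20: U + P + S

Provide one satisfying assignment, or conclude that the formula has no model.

UNSATISFIABLE

Branch on S: set S = 0.
Branch on P: set P = 1.
Unit clause (R) forces R = 1.
Unit clause (Q) forces Q = 1.
Now (Q') is unsatisfied and unit — conflict.
That branch fails; take P = 0 instead.
Unit clause (Q) forces Q = 1.
Unit clause (U') forces U = 0.
Now (U) is unsatisfied and unit — conflict.
Both values of P lead to a conflict.
That branch fails; take S = 1 instead.
Unit clause (Q) forces Q = 1.
Unit clause (T) forces T = 1.
Unit clause (P) forces P = 1.
Unit clause (U) forces U = 1.
Now (U') is unsatisfied and unit — conflict.
Both values of S lead to a conflict.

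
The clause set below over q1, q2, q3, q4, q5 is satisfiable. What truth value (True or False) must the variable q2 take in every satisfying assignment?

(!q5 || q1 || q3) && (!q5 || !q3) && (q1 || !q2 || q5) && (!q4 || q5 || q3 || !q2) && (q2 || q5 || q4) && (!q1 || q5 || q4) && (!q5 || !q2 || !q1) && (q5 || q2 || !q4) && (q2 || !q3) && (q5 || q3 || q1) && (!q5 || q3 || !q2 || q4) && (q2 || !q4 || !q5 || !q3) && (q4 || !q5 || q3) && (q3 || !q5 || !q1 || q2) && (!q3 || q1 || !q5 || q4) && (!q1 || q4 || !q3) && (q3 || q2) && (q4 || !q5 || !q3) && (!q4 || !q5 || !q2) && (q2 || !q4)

True

Suppose q2 = false.
Unit clause (!q3) forces q3 = false.
Now (q3) is unsatisfied and unit — conflict.
So every satisfying assignment has q2 = True.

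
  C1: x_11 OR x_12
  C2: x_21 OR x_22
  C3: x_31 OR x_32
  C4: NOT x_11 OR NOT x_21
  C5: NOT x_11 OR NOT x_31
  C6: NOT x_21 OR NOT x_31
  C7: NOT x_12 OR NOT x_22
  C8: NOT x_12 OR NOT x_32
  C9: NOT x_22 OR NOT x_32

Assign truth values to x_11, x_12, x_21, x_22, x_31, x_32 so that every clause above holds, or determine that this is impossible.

Branch on x_11: set x_11 = true.
From the singleton clause (NOT x_21), x_21 = false.
From the singleton clause (x_22), x_22 = true.
From the singleton clause (NOT x_31), x_31 = false.
From the singleton clause (x_32), x_32 = true.
That conflicts with the unit clause (NOT x_32).
So x_11 must be the other value — set x_11 = false.
From the singleton clause (x_12), x_12 = true.
From the singleton clause (NOT x_22), x_22 = false.
From the singleton clause (x_21), x_21 = true.
From the singleton clause (NOT x_31), x_31 = false.
From the singleton clause (x_32), x_32 = true.
That conflicts with the unit clause (NOT x_32).
Neither x_11 = true nor x_11 = false works.

UNSATISFIABLE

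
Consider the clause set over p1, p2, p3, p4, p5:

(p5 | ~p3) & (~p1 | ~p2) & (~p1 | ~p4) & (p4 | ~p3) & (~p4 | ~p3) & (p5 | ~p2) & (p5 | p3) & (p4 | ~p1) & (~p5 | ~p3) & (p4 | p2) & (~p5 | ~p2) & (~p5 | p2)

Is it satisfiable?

Branch on p5: set p5 = 1.
From the singleton clause (~p3), p3 = 0.
From the singleton clause (~p2), p2 = 0.
But (p2) is also a unit clause — contradiction.
That branch fails; take p5 = 0 instead.
From the singleton clause (~p3), p3 = 0.
But (p3) is also a unit clause — contradiction.
Both values of p5 lead to a conflict.
No assignment satisfies every clause.

Unsatisfiable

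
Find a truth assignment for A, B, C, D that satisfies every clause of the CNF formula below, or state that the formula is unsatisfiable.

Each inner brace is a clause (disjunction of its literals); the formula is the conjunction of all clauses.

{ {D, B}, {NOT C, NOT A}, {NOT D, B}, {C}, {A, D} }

(C) alone gives C = true.
(NOT A) alone gives A = false.
(D) alone gives D = true.
(B) alone gives B = true.
All clauses are satisfied.

A=false, B=true, C=true, D=true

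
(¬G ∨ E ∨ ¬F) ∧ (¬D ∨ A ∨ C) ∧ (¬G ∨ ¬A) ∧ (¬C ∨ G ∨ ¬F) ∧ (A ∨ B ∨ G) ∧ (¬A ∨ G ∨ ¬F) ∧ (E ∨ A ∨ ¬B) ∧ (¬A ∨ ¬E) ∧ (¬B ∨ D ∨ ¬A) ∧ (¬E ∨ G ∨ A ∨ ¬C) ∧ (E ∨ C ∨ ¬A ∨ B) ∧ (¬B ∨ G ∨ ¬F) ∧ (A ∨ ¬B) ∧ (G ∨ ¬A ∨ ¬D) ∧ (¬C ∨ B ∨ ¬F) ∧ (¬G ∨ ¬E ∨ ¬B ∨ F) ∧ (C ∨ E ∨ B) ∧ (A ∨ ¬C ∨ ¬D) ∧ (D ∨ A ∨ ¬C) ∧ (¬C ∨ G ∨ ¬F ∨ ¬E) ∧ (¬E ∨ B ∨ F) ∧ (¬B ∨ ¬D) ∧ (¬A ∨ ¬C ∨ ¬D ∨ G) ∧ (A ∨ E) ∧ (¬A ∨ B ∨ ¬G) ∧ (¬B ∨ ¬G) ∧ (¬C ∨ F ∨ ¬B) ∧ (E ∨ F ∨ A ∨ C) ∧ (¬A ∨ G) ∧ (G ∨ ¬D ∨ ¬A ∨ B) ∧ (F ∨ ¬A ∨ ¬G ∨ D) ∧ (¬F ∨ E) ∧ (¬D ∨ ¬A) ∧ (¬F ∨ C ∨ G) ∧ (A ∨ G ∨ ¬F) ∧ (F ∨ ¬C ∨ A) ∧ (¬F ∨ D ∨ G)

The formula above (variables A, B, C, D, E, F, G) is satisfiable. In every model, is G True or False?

True

Suppose G = False.
(¬A) alone gives A = False.
(B) alone gives B = True.
Now (¬B) is unsatisfied and unit — conflict.
So every satisfying assignment has G = True.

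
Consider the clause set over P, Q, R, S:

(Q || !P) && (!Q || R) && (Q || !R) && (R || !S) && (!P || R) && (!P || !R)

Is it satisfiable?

Satisfiable

Case Q = true:
(R) alone gives R = true.
(!P) alone gives P = false.
All clauses hold; S can take either value.
A satisfying assignment: P: false,  Q: true,  R: true,  S: true.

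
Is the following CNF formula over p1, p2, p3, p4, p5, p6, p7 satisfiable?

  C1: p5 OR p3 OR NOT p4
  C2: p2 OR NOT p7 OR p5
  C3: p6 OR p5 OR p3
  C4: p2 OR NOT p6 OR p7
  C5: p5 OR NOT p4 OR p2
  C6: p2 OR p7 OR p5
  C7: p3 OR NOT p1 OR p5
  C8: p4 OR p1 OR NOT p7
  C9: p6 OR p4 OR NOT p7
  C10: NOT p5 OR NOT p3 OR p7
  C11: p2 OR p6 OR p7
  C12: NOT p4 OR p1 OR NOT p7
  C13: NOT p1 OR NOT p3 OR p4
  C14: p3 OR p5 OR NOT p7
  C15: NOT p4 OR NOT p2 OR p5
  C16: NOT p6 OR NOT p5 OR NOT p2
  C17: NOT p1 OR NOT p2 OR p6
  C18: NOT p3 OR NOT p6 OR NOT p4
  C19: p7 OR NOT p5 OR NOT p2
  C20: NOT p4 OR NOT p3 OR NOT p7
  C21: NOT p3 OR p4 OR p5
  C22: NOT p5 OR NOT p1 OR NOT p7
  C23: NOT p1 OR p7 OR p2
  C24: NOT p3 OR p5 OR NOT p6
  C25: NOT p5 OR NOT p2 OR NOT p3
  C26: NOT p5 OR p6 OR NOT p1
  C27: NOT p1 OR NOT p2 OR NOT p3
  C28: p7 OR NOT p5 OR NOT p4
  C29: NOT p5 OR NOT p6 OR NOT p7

Branch on p5: set p5 = false.
Branch on p3: set p3 = false.
The clause (NOT p4) is unit, so p4 = false.
The clause (p6) is unit, so p6 = true.
The clause (NOT p1) is unit, so p1 = false.
The clause (NOT p7) is unit, so p7 = false.
The clause (p2) is unit, so p2 = true.
Every clause now holds.
A satisfying assignment: p1: false,  p2: true,  p3: false,  p4: false,  p5: false,  p6: true,  p7: false.

Yes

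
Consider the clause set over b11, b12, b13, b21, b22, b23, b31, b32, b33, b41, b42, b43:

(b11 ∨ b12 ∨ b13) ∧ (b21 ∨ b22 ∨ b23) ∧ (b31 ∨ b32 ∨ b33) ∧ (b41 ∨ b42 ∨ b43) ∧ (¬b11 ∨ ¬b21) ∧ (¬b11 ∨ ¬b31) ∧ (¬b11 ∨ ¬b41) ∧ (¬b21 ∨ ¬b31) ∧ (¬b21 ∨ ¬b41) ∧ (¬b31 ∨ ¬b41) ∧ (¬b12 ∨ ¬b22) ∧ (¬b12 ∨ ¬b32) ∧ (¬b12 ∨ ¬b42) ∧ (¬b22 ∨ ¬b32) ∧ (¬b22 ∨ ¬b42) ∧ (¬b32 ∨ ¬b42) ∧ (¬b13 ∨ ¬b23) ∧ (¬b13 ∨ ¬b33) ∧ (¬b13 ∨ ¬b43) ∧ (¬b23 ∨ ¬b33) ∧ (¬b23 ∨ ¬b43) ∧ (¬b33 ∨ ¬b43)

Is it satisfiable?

Branch on b11: set b11 = False.
Branch on b12: set b12 = True.
The clause (¬b22) is unit, so b22 = False.
The clause (¬b32) is unit, so b32 = False.
The clause (¬b42) is unit, so b42 = False.
Branch on b21: set b21 = True.
The clause (¬b31) is unit, so b31 = False.
The clause (b33) is unit, so b33 = True.
The clause (¬b41) is unit, so b41 = False.
The clause (b43) is unit, so b43 = True.
Now (¬b43) is unsatisfied and unit — conflict.
Undo b21 and try b21 = False.
The clause (b23) is unit, so b23 = True.
The clause (¬b13) is unit, so b13 = False.
The clause (¬b33) is unit, so b33 = False.
The clause (b31) is unit, so b31 = True.
The clause (¬b41) is unit, so b41 = False.
The clause (b43) is unit, so b43 = True.
Now (¬b43) is unsatisfied and unit — conflict.
Either choice for b21 ends in contradiction.
Undo b12 and try b12 = False.
The clause (b13) is unit, so b13 = True.
The clause (¬b23) is unit, so b23 = False.
The clause (¬b33) is unit, so b33 = False.
The clause (¬b43) is unit, so b43 = False.
Branch on b21: set b21 = True.
The clause (¬b31) is unit, so b31 = False.
The clause (b32) is unit, so b32 = True.
The clause (¬b41) is unit, so b41 = False.
The clause (b42) is unit, so b42 = True.
Now (¬b42) is unsatisfied and unit — conflict.
Undo b21 and try b21 = False.
The clause (b22) is unit, so b22 = True.
The clause (¬b32) is unit, so b32 = False.
The clause (b31) is unit, so b31 = True.
The clause (¬b41) is unit, so b41 = False.
The clause (b42) is unit, so b42 = True.
Now (¬b42) is unsatisfied and unit — conflict.
Either choice for b21 ends in contradiction.
Either choice for b12 ends in contradiction.
Undo b11 and try b11 = True.
The clause (¬b21) is unit, so b21 = False.
The clause (¬b31) is unit, so b31 = False.
The clause (¬b41) is unit, so b41 = False.
Branch on b22: set b22 = True.
The clause (¬b12) is unit, so b12 = False.
The clause (¬b32) is unit, so b32 = False.
The clause (b33) is unit, so b33 = True.
The clause (¬b42) is unit, so b42 = False.
The clause (b43) is unit, so b43 = True.
Now (¬b43) is unsatisfied and unit — conflict.
Undo b22 and try b22 = False.
The clause (b23) is unit, so b23 = True.
The clause (¬b13) is unit, so b13 = False.
The clause (¬b33) is unit, so b33 = False.
The clause (b32) is unit, so b32 = True.
The clause (¬b12) is unit, so b12 = False.
The clause (¬b42) is unit, so b42 = False.
The clause (b43) is unit, so b43 = True.
Now (¬b43) is unsatisfied and unit — conflict.
Either choice for b22 ends in contradiction.
Either choice for b11 ends in contradiction.
No assignment satisfies every clause.

No, unsatisfiable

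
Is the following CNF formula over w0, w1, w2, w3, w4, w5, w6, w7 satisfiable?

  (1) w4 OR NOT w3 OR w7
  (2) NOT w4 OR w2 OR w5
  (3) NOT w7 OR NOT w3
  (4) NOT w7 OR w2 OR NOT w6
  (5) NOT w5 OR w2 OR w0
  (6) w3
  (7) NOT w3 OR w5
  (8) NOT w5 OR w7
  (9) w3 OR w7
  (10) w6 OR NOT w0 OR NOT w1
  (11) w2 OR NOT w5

No

(w3) alone gives w3 = true.
(NOT w7) alone gives w7 = false.
(w4) alone gives w4 = true.
(w5) alone gives w5 = true.
Now (NOT w5) is unsatisfied and unit — conflict.
No assignment satisfies every clause.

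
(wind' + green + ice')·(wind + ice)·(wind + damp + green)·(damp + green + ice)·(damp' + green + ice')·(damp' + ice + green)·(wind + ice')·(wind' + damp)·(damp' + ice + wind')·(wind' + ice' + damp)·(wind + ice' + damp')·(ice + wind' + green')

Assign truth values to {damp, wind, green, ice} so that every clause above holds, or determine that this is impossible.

Try wind = 1.
Unit clause (damp) forces damp = 1.
Unit clause (ice) forces ice = 1.
Unit clause (green) forces green = 1.
All clauses are satisfied.

damp: 1, wind: 1, green: 1, ice: 1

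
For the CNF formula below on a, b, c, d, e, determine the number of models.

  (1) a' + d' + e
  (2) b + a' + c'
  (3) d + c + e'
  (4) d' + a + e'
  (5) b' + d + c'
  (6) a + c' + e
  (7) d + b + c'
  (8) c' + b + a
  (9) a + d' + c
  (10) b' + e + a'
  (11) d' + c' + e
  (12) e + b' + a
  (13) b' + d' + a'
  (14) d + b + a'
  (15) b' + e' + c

There are 2^5 = 32 truth assignments over (a, b, c, d, e).
Split on d. With d = 1, the clauses containing d are satisfied and d' drops from the rest; 1 of the 2^4 = 16 assignments to the other variables satisfy what remains.
With d = 0, by the same count on the reduced clause set, 1 assignment works.
(One model: a=F, b=F, c=F, d=F, e=F.)
Total: 1 + 1 = 2.

2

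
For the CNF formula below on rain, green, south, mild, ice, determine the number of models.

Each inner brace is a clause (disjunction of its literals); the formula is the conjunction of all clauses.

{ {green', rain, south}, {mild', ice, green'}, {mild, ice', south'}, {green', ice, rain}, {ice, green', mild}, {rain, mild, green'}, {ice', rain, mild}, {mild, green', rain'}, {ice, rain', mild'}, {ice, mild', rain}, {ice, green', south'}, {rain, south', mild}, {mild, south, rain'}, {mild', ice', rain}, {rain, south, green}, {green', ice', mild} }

5

There are 2^5 = 32 truth assignments over (rain, green, south, mild, ice).
Split on green. With green = 1, the clauses containing green are satisfied and green' drops from the rest; 2 of the 2^4 = 16 assignments to the other variables satisfy what remains.
With green = 0, by the same count on the reduced clause set, 3 assignments work.
(One model: rain=T, green=F, south=F, mild=T, ice=T.)
Total: 2 + 3 = 5.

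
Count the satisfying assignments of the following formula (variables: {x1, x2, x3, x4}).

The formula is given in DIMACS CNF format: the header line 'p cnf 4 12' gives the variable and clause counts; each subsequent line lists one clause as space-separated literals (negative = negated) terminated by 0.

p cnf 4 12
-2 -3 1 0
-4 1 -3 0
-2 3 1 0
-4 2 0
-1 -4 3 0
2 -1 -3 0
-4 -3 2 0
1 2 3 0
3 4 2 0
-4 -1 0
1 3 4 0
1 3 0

3

There are 2^4 = 16 truth assignments over (x1, x2, x3, x4).
Split on x2. With x2 = True, the clauses containing x2 are satisfied and ¬x2 drops from the rest; 2 of the 2^3 = 8 assignments to the other variables satisfy what remains.
With x2 = False, by the same count on the reduced clause set, 1 assignment works.
Total: 2 + 1 = 3.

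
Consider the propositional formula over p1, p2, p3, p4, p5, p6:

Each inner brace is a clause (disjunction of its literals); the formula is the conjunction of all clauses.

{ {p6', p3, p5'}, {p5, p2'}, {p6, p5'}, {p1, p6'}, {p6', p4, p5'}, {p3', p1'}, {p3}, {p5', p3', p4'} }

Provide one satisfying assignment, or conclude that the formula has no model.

p1: 0, p2: 0, p3: 1, p4: 0, p5: 0, p6: 0

From the singleton clause (p3), p3 = 1.
From the singleton clause (p1'), p1 = 0.
From the singleton clause (p6'), p6 = 0.
From the singleton clause (p5'), p5 = 0.
From the singleton clause (p2'), p2 = 0.
Every clause is now satisfied; p4 is unconstrained.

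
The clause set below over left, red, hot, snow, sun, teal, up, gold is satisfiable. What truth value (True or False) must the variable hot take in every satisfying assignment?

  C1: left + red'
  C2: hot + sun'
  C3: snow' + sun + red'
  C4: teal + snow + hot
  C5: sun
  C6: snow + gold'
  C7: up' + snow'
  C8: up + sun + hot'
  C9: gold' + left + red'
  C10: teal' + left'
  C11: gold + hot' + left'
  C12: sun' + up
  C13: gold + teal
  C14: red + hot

True

Suppose hot = 0.
From the singleton clause (sun'), sun = 0.
That conflicts with the unit clause (sun).
So every satisfying assignment has hot = True.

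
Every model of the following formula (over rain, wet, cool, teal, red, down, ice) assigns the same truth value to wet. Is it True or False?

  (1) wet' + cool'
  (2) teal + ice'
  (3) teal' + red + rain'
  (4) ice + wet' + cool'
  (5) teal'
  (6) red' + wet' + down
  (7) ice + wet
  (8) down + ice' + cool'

Suppose wet = 0.
The clause (teal') is unit, so teal = 0.
The clause (ice') is unit, so ice = 0.
But (ice) is also a unit clause — contradiction.
So every satisfying assignment has wet = True.

True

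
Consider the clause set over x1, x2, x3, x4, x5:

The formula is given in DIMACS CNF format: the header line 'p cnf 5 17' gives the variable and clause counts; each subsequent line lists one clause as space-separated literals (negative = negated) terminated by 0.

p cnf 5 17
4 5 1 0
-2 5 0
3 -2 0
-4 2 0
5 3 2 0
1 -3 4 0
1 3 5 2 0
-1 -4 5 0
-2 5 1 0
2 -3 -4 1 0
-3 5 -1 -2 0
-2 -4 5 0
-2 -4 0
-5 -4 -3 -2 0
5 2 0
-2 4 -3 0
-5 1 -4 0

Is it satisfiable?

Branch on x2: set x2 = False.
(¬x4) alone gives x4 = False.
(x5) alone gives x5 = True.
Branch on x1: set x1 = True.
All clauses hold; x3 can take either value.
A satisfying assignment: x1: True, x2: False, x3: False, x4: False, x5: True.

Yes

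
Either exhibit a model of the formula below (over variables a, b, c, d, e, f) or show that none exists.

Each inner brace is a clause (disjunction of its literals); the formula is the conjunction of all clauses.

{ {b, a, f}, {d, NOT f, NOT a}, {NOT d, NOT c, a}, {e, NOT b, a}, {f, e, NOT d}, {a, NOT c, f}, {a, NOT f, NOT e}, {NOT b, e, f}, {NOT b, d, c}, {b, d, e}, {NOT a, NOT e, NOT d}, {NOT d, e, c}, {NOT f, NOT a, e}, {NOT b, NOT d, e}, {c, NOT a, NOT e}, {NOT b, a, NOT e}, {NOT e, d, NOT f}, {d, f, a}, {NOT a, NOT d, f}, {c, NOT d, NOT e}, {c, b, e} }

Suppose b = true.
Suppose e = true.
From the singleton clause (a), a = true.
From the singleton clause (NOT d), d = false.
From the singleton clause (NOT f), f = false.
From the singleton clause (c), c = true.
Every clause now holds.

a: true; b: true; c: true; d: false; e: true; f: false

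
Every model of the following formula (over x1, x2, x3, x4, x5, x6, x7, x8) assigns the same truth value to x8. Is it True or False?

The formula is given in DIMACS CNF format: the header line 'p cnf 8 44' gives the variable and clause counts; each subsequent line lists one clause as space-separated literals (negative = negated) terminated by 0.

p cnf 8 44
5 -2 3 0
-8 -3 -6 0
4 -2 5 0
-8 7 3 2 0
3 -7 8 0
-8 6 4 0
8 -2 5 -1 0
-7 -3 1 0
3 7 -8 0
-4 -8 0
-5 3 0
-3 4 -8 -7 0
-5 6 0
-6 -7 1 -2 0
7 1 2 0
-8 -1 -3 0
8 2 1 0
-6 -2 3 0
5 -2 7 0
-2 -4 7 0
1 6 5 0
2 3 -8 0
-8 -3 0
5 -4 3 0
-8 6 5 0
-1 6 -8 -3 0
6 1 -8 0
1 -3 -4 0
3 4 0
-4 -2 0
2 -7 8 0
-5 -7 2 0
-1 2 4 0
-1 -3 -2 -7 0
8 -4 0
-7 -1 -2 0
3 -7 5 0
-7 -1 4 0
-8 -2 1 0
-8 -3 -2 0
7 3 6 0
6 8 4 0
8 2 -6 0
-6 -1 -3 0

Suppose x8 = True.
From the singleton clause (¬x4), x4 = False.
From the singleton clause (x6), x6 = True.
From the singleton clause (¬x3), x3 = False.
But (x3) is also a unit clause — contradiction.
So every satisfying assignment has x8 = False.

False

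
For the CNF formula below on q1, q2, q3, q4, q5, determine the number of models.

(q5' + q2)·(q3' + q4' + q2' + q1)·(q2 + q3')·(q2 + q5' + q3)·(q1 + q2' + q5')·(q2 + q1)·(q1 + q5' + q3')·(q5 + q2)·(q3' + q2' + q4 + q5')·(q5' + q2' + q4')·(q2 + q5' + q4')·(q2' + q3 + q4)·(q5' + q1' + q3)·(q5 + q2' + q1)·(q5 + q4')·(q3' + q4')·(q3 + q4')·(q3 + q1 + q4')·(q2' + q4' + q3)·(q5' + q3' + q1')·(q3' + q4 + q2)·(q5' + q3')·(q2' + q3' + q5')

There are 2^5 = 32 truth assignments over (q1, q2, q3, q4, q5).
Split on q4. With q4 = 1, the clauses containing q4 are satisfied and q4' drops from the rest; 0 of the 2^4 = 16 assignments to the other variables satisfy what remains.
With q4 = 0, by the same count on the reduced clause set, 1 assignment works.
Total: 0 + 1 = 1.

1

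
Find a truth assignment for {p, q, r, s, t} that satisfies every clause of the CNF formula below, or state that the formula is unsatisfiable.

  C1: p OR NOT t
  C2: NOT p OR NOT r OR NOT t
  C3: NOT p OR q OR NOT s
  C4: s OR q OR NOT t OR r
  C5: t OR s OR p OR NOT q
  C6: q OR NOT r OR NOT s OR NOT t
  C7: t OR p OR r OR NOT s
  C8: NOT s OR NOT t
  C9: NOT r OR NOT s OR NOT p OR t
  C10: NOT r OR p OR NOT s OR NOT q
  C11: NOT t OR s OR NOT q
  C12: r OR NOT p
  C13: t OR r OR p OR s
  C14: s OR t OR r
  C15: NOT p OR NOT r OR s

Branch on p: set p = false.
The clause (NOT t) is unit, so t = false.
Branch on s: set s = false.
The clause (NOT q) is unit, so q = false.
The clause (r) is unit, so r = true.
All clauses are satisfied.

p ↦ false; q ↦ false; r ↦ true; s ↦ false; t ↦ false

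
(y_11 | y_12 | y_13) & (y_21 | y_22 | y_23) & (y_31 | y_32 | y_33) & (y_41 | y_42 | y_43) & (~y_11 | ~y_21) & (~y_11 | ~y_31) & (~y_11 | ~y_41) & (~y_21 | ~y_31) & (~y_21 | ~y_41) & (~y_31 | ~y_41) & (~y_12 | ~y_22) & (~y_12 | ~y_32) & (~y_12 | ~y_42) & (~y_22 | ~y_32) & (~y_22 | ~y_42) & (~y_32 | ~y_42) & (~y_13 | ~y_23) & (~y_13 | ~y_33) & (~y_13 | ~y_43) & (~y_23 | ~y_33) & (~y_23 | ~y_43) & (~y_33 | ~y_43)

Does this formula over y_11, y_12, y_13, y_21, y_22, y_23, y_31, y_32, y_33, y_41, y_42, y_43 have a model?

Suppose y_11 = 0.
Suppose y_12 = 1.
(~y_22) alone gives y_22 = 0.
(~y_32) alone gives y_32 = 0.
(~y_42) alone gives y_42 = 0.
Suppose y_21 = 1.
(~y_31) alone gives y_31 = 0.
(y_33) alone gives y_33 = 1.
(~y_41) alone gives y_41 = 0.
(y_43) alone gives y_43 = 1.
But (~y_43) is also a unit clause — contradiction.
Backtrack on y_21: now try y_21 = 0.
(y_23) alone gives y_23 = 1.
(~y_13) alone gives y_13 = 0.
(~y_33) alone gives y_33 = 0.
(y_31) alone gives y_31 = 1.
(~y_41) alone gives y_41 = 0.
(y_43) alone gives y_43 = 1.
But (~y_43) is also a unit clause — contradiction.
Either choice for y_21 ends in contradiction.
Backtrack on y_12: now try y_12 = 0.
(y_13) alone gives y_13 = 1.
(~y_23) alone gives y_23 = 0.
(~y_33) alone gives y_33 = 0.
(~y_43) alone gives y_43 = 0.
Suppose y_21 = 1.
(~y_31) alone gives y_31 = 0.
(y_32) alone gives y_32 = 1.
(~y_41) alone gives y_41 = 0.
(y_42) alone gives y_42 = 1.
But (~y_42) is also a unit clause — contradiction.
Backtrack on y_21: now try y_21 = 0.
(y_22) alone gives y_22 = 1.
(~y_32) alone gives y_32 = 0.
(y_31) alone gives y_31 = 1.
(~y_41) alone gives y_41 = 0.
(y_42) alone gives y_42 = 1.
But (~y_42) is also a unit clause — contradiction.
Either choice for y_21 ends in contradiction.
Either choice for y_12 ends in contradiction.
Backtrack on y_11: now try y_11 = 1.
(~y_21) alone gives y_21 = 0.
(~y_31) alone gives y_31 = 0.
(~y_41) alone gives y_41 = 0.
Suppose y_22 = 1.
(~y_12) alone gives y_12 = 0.
(~y_32) alone gives y_32 = 0.
(y_33) alone gives y_33 = 1.
(~y_42) alone gives y_42 = 0.
(y_43) alone gives y_43 = 1.
But (~y_43) is also a unit clause — contradiction.
Backtrack on y_22: now try y_22 = 0.
(y_23) alone gives y_23 = 1.
(~y_13) alone gives y_13 = 0.
(~y_33) alone gives y_33 = 0.
(y_32) alone gives y_32 = 1.
(~y_12) alone gives y_12 = 0.
(~y_42) alone gives y_42 = 0.
(y_43) alone gives y_43 = 1.
But (~y_43) is also a unit clause — contradiction.
Either choice for y_22 ends in contradiction.
Either choice for y_11 ends in contradiction.
No assignment satisfies every clause.

No, unsatisfiable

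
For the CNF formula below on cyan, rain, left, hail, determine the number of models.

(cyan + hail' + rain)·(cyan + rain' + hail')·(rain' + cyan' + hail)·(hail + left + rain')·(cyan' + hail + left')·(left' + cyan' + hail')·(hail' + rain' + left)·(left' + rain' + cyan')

There are 2^4 = 16 truth assignments over (cyan, rain, left, hail).
Split on rain. With rain = 1, the clauses containing rain are satisfied and rain' drops from the rest; 1 of the 2^3 = 8 assignments to the other variables satisfy what remains.
With rain = 0, by the same count on the reduced clause set, 4 assignments work.
(One model: cyan=F, rain=F, left=F, hail=F.)
Total: 1 + 4 = 5.

5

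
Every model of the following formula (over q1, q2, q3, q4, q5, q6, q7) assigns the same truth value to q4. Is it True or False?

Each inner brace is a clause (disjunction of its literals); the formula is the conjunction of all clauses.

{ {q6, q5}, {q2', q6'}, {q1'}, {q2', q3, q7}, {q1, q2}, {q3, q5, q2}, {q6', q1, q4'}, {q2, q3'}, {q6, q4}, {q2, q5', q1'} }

Suppose q4 = 0.
From the singleton clause (q1'), q1 = 0.
From the singleton clause (q2), q2 = 1.
From the singleton clause (q6'), q6 = 0.
Now (q6) is unsatisfied and unit — conflict.
So every satisfying assignment has q4 = True.

True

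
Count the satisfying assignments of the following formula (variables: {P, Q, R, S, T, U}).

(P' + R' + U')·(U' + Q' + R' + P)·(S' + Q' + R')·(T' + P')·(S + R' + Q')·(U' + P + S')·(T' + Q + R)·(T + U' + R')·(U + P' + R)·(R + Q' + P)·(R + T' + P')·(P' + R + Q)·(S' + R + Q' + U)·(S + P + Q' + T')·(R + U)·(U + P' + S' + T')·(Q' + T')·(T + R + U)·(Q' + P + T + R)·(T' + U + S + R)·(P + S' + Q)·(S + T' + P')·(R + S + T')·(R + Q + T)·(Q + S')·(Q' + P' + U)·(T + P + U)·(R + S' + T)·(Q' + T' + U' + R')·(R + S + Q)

There are 2^6 = 64 truth assignments over (P, Q, R, S, T, U).
Split on S. With S = 1, the clauses containing S are satisfied and S' drops from the rest; 0 of the 2^5 = 32 assignments to the other variables satisfy what remains.
With S = 0, by the same count on the reduced clause set, 4 assignments work.
(One model: P=F, Q=F, R=T, S=F, T=T, U=F.)
Total: 0 + 4 = 4.

4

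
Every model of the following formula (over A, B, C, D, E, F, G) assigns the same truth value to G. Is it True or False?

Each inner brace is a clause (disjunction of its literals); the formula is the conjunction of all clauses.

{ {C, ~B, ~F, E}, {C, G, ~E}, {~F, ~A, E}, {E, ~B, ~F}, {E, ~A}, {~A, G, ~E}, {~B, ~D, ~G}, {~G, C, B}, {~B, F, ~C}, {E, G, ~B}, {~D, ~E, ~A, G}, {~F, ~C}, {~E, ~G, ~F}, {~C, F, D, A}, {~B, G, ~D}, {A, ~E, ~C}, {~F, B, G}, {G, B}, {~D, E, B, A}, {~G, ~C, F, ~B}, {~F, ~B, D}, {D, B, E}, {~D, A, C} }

Suppose G = 0.
(B) alone gives B = 1.
(E) alone gives E = 1.
(C) alone gives C = 1.
(~A) alone gives A = 0.
That conflicts with the unit clause (A).
So every satisfying assignment has G = True.

True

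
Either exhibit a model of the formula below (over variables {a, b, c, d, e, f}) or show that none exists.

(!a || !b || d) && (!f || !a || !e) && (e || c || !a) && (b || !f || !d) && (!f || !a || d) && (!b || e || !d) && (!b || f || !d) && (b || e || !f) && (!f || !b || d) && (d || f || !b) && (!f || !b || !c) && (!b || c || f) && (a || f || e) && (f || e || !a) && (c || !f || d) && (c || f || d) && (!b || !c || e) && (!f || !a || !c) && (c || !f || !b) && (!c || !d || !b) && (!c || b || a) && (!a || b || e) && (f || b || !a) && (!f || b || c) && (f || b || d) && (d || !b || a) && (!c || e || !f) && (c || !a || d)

a=false; b=false; c=false; d=true; e=true; f=false

Branch on a: set a = false.
Branch on f: set f = false.
Unit clause (e) forces e = true.
Branch on b: set b = false.
Unit clause (!c) forces c = false.
Unit clause (d) forces d = true.
All clauses are satisfied.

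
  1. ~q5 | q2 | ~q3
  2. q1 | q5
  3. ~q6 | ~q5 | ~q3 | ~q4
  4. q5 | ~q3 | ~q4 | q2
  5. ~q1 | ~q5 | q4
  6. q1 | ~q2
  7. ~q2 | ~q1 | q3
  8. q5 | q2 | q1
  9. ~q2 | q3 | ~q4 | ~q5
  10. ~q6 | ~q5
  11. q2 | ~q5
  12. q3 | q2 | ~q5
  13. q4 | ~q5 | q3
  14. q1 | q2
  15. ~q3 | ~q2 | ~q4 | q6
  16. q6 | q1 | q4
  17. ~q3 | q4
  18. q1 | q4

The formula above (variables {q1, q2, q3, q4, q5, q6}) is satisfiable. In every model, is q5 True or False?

False

Suppose q5 = 1.
(~q6) alone gives q6 = 0.
(q2) alone gives q2 = 1.
(q1) alone gives q1 = 1.
(q4) alone gives q4 = 1.
(q3) alone gives q3 = 1.
But (~q3) is also a unit clause — contradiction.
So every satisfying assignment has q5 = False.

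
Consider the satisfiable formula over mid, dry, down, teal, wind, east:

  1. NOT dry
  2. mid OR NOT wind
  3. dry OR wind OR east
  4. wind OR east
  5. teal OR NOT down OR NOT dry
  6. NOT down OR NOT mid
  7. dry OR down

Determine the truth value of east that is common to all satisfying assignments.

Suppose east = false.
Unit clause (NOT dry) forces dry = false.
Unit clause (wind) forces wind = true.
Unit clause (mid) forces mid = true.
Unit clause (NOT down) forces down = false.
But (down) is also a unit clause — contradiction.
So every satisfying assignment has east = True.

True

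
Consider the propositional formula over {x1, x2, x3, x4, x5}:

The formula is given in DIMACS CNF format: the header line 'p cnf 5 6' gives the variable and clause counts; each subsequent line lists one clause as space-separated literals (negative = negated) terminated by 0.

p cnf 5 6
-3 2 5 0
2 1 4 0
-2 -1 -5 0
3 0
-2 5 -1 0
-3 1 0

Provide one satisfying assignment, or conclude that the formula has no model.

x1 ↦ True, x2 ↦ False, x3 ↦ True, x4 ↦ True, x5 ↦ True

From the singleton clause (x3), x3 = True.
From the singleton clause (x1), x1 = True.
Case x2 = False:
From the singleton clause (x5), x5 = True.
All clauses hold; x4 can take either value.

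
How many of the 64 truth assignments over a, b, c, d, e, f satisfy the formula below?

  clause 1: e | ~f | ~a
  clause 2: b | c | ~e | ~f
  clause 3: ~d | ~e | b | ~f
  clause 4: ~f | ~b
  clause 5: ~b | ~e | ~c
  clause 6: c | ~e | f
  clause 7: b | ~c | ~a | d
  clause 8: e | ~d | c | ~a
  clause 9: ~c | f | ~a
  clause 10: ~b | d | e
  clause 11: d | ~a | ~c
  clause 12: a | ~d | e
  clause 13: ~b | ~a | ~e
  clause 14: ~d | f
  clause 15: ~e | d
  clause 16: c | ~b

5

There are 2^6 = 64 truth assignments over (a, b, c, d, e, f).
Split on e. With e = 1, the clauses containing e are satisfied and ~e drops from the rest; 0 of the 2^5 = 32 assignments to the other variables satisfy what remains.
With e = 0, by the same count on the reduced clause set, 5 assignments work.
Total: 0 + 5 = 5.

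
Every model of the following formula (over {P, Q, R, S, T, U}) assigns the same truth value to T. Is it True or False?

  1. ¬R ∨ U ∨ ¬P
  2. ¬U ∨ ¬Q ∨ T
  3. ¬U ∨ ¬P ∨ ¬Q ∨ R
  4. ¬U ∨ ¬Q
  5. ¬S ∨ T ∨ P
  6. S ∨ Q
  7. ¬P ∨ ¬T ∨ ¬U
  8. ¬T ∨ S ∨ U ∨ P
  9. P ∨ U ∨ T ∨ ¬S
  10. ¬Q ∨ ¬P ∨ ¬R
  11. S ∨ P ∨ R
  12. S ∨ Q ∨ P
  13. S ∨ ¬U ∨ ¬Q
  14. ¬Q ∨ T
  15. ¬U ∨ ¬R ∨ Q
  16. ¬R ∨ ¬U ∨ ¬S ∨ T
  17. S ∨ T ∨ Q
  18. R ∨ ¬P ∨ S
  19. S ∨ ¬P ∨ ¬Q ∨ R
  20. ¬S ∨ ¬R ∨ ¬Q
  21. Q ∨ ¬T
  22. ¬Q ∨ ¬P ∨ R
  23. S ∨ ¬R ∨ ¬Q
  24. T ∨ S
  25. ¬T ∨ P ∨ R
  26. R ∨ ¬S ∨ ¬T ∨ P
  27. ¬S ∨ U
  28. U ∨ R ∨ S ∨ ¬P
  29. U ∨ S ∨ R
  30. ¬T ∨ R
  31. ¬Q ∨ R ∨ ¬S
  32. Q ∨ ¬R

Suppose T = True.
(Q) alone gives Q = True.
(¬U) alone gives U = False.
(¬S) alone gives S = False.
(P) alone gives P = True.
(¬R) alone gives R = False.
That conflicts with the unit clause (R).
So every satisfying assignment has T = False.

False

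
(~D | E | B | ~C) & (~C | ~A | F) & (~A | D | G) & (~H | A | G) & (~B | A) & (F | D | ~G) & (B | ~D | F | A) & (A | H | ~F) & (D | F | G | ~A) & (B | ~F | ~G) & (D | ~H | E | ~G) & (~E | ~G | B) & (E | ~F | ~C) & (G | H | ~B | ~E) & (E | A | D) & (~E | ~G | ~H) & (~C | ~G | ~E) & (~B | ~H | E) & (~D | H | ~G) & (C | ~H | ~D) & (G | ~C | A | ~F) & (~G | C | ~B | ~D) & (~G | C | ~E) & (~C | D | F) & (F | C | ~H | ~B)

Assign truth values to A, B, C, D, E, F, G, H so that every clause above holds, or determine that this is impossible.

A: 1; B: 0; C: 0; D: 1; E: 1; F: 1; G: 0; H: 0

Branch on B: set B = 0.
Branch on F: set F = 1.
(~G) alone gives G = 0.
Branch on A: set A = 1.
(D) alone gives D = 1.
Branch on E: set E = 1.
Branch on C: set C = 0.
(~H) alone gives H = 0.
All clauses are satisfied.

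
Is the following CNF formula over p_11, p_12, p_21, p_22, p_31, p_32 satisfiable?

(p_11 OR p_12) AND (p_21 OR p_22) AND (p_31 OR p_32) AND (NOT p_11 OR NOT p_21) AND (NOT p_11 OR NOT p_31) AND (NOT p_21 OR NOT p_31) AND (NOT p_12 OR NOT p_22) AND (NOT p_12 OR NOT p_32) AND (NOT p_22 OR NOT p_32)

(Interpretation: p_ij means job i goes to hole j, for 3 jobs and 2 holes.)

Case p_11 = true:
(NOT p_21) alone gives p_21 = false.
(p_22) alone gives p_22 = true.
(NOT p_31) alone gives p_31 = false.
(p_32) alone gives p_32 = true.
That conflicts with the unit clause (NOT p_32).
Undo p_11 and try p_11 = false.
(p_12) alone gives p_12 = true.
(NOT p_22) alone gives p_22 = false.
(p_21) alone gives p_21 = true.
(NOT p_31) alone gives p_31 = false.
(p_32) alone gives p_32 = true.
That conflicts with the unit clause (NOT p_32).
Either choice for p_11 ends in contradiction.
No assignment satisfies every clause.

No, unsatisfiable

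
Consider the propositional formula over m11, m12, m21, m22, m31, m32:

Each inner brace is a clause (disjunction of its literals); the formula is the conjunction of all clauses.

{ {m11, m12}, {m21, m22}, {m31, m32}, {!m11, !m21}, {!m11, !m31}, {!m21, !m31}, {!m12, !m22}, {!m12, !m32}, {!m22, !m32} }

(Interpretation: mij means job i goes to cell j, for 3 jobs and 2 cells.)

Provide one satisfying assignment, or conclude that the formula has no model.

UNSATISFIABLE

Try m11 = true.
The clause (!m21) is unit, so m21 = false.
The clause (m22) is unit, so m22 = true.
The clause (!m31) is unit, so m31 = false.
The clause (m32) is unit, so m32 = true.
But (!m32) is also a unit clause — contradiction.
That branch fails; take m11 = false instead.
The clause (m12) is unit, so m12 = true.
The clause (!m22) is unit, so m22 = false.
The clause (m21) is unit, so m21 = true.
The clause (!m31) is unit, so m31 = false.
The clause (m32) is unit, so m32 = true.
But (!m32) is also a unit clause — contradiction.
Both values of m11 lead to a conflict.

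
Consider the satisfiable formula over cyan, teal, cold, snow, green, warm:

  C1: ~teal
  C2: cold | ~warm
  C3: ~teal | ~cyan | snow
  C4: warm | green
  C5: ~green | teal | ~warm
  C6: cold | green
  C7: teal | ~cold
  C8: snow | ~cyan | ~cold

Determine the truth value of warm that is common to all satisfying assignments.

Suppose warm = 1.
Unit clause (~teal) forces teal = 0.
Unit clause (cold) forces cold = 1.
Now (~cold) is unsatisfied and unit — conflict.
So every satisfying assignment has warm = False.

False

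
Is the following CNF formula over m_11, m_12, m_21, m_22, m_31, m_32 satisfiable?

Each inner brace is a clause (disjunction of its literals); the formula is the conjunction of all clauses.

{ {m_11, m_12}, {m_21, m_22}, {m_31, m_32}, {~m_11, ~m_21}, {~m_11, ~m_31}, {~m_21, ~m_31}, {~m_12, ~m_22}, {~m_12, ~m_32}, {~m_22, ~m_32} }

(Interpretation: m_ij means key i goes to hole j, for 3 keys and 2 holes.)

Unsatisfiable

Case m_11 = 1:
From the singleton clause (~m_21), m_21 = 0.
From the singleton clause (m_22), m_22 = 1.
From the singleton clause (~m_31), m_31 = 0.
From the singleton clause (m_32), m_32 = 1.
That conflicts with the unit clause (~m_32).
Undo m_11 and try m_11 = 0.
From the singleton clause (m_12), m_12 = 1.
From the singleton clause (~m_22), m_22 = 0.
From the singleton clause (m_21), m_21 = 1.
From the singleton clause (~m_31), m_31 = 0.
From the singleton clause (m_32), m_32 = 1.
That conflicts with the unit clause (~m_32).
Both values of m_11 lead to a conflict.
No assignment satisfies every clause.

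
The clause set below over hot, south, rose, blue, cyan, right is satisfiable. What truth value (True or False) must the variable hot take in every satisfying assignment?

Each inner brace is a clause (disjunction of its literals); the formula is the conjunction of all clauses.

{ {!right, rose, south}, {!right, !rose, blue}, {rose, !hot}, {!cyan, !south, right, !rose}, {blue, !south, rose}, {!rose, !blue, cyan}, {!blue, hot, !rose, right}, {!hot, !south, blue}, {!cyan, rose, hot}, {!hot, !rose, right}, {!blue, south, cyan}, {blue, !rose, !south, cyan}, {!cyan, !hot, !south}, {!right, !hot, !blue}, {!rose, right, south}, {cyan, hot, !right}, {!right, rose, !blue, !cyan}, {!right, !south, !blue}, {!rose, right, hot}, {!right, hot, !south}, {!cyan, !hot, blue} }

False

Suppose hot = true.
(rose) alone gives rose = true.
(right) alone gives right = true.
(blue) alone gives blue = true.
That conflicts with the unit clause (!blue).
So every satisfying assignment has hot = False.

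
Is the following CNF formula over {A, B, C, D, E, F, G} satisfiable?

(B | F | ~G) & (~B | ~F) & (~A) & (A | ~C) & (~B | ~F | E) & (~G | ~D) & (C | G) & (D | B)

From the singleton clause (~A), A = 0.
From the singleton clause (~C), C = 0.
From the singleton clause (G), G = 1.
From the singleton clause (~D), D = 0.
From the singleton clause (B), B = 1.
From the singleton clause (~F), F = 0.
All clauses hold; E can take either value.
A satisfying assignment: A: 0,  B: 1,  C: 0,  D: 0,  E: 1,  F: 0,  G: 1.

Yes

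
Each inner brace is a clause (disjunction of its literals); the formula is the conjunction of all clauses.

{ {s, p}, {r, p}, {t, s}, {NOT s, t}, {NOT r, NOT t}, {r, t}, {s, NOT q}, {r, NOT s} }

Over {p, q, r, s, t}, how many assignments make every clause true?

There are 2^5 = 32 truth assignments over (p, q, r, s, t).
Split on s. With s = true, the clauses containing s are satisfied and NOT s drops from the rest; 0 of the 2^4 = 16 assignments to the other variables satisfy what remains.
With s = false, by the same count on the reduced clause set, 1 assignment works.
(One model: p=T, q=F, r=F, s=F, t=T.)
Total: 0 + 1 = 1.

1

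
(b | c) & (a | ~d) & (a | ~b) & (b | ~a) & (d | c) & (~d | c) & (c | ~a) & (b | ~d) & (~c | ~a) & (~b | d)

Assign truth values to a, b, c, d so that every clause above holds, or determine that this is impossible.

Branch on b: set b = 0.
Unit clause (c) forces c = 1.
Unit clause (~a) forces a = 0.
Unit clause (~d) forces d = 0.
All clauses are satisfied.

a: 0,  b: 0,  c: 1,  d: 0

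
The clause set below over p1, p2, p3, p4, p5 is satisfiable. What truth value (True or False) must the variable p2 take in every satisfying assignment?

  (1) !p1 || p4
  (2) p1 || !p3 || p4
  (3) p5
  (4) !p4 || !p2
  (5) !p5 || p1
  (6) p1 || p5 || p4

Suppose p2 = true.
(p5) alone gives p5 = true.
(!p4) alone gives p4 = false.
(!p1) alone gives p1 = false.
That conflicts with the unit clause (p1).
So every satisfying assignment has p2 = False.

False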